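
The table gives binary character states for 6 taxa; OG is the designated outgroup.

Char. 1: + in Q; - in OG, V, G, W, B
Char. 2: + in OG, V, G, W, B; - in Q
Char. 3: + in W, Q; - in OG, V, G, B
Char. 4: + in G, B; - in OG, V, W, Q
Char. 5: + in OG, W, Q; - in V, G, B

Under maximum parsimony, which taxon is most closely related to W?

Character polarity is set by the outgroup: the derived state is whichever differs from the outgroup's state, so for Char. 2, Char. 5 the derived state is '-', and for the remaining characters it is '+'.
Char. 1: derived state '+' in Q only — an autapomorphy, so it tells us nothing about relationships among taxa.
Char. 2 (derived state '-') is unique to Q (autapomorphy; uninformative for grouping).
Char. 3 (derived state '+') is shared by Q and W — a synapomorphy uniting that clade.
Char. 4: derived state '+' in B and G only — synapomorphy for {B, G}.
Only B, G, and V show the derived state '-' for Char. 5, supporting them as a clade.
Most parsimonious ingroup topology: ((V,(G,B)),(W,Q)).
W and Q form a cherry on this tree, so they are sister taxa.

Q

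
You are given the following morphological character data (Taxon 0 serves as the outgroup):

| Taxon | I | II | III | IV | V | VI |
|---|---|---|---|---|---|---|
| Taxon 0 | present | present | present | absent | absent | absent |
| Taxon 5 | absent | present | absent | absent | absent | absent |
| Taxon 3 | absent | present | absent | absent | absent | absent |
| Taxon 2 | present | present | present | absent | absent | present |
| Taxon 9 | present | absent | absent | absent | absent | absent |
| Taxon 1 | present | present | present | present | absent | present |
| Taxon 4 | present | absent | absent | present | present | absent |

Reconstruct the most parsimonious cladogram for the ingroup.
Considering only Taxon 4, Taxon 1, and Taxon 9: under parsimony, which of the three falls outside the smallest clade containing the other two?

Taxon 1

Character polarity is set by the outgroup: the derived state is whichever differs from the outgroup's state, so for I, II, III the derived state is 'absent', and for the remaining characters it is 'present'.
I: derived state 'absent' in Taxon 3 and Taxon 5 only — synapomorphy for {Taxon 3, Taxon 5}.
II (derived state 'absent') is shared by Taxon 4 and Taxon 9 — a synapomorphy uniting that clade.
III: derived state 'absent' in Taxon 3, Taxon 4, Taxon 5, and Taxon 9 only — synapomorphy for {Taxon 3, Taxon 4, Taxon 5, Taxon 9}.
IV (state 'present') occurs in Taxon 1 and Taxon 4 but conflicts with the nesting implied by the other characters — most parsimoniously interpreted as homoplasy.
V (derived state 'present') is unique to Taxon 4 (autapomorphy; uninformative for grouping).
VI (derived state 'present') is shared by Taxon 1 and Taxon 2 — a synapomorphy uniting that clade.
Most parsimonious ingroup topology: (((Taxon 5,Taxon 3),(Taxon 9,Taxon 4)),(Taxon 2,Taxon 1)).
Taxon 4 and Taxon 9 share a more recent common ancestor with each other than either does with Taxon 1, so Taxon 1 is the least closely related of the three.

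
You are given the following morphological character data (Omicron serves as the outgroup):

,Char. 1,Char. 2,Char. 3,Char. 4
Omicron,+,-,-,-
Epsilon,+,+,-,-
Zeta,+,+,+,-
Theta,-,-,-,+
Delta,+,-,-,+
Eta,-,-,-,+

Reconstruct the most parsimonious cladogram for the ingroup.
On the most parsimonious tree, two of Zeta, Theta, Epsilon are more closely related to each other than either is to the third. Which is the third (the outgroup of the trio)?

Character polarity is set by the outgroup: the derived state is whichever differs from the outgroup's state, so for Char. 1 the derived state is '-', and for the remaining characters it is '+'.
Char. 1: derived state '-' in Eta and Theta only — synapomorphy for {Eta, Theta}.
Char. 2: derived state '+' in Epsilon and Zeta only — synapomorphy for {Epsilon, Zeta}.
Char. 3: derived state '+' in Zeta only — an autapomorphy, so it tells us nothing about relationships among taxa.
Char. 4 (derived state '+') is shared by Delta, Eta, and Theta — a synapomorphy uniting that clade.
Most parsimonious ingroup topology: ((Epsilon,Zeta),((Theta,Eta),Delta)).
Zeta and Epsilon share a more recent common ancestor with each other than either does with Theta, so Theta is the least closely related of the three.

Theta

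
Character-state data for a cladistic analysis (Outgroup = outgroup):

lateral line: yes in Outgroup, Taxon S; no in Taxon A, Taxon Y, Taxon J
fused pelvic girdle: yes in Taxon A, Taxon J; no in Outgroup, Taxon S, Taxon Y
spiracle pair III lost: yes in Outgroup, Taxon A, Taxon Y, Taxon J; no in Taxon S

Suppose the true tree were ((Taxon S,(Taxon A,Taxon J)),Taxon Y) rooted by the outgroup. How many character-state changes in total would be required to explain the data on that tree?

Map each character onto ((Taxon S,(Taxon A,Taxon J)),Taxon Y) (rooted by Outgroup) and count the minimum state changes it requires (Fitch parsimony):
lateral line: 2; fused pelvic girdle: 1; spiracle pair III lost: 1.
Total tree length = 4.

4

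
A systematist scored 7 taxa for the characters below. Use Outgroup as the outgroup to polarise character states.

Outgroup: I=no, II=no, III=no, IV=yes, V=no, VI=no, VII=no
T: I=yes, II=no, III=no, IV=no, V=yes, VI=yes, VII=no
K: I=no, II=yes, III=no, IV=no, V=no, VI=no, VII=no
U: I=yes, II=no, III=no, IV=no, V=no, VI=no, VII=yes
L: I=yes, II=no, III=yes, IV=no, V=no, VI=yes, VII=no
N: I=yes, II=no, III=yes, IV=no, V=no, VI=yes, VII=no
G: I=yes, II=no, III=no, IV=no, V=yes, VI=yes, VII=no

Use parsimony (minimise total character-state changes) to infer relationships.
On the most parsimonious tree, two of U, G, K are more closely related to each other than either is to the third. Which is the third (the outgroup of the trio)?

Character polarity is set by the outgroup: the derived state is whichever differs from the outgroup's state, so for IV the derived state is 'no', and for the remaining characters it is 'yes'.
I: derived state 'yes' in G, L, N, T, and U only — synapomorphy for {G, L, N, T, U}.
II (derived state 'yes') is unique to K (autapomorphy; uninformative for grouping).
III (derived state 'yes') is shared by L and N — a synapomorphy uniting that clade.
IV (derived state 'no') is shared by all ingroup taxa — unites the whole ingroup.
V (derived state 'yes') is shared by G and T — a synapomorphy uniting that clade.
VI (derived state 'yes') is shared by G, L, N, and T — a synapomorphy uniting that clade.
VII: derived state 'yes' in U only — an autapomorphy, so it tells us nothing about relationships among taxa.
Most parsimonious ingroup topology: ((((T,G),(L,N)),U),K).
U and G share a more recent common ancestor with each other than either does with K, so K is the least closely related of the three.

K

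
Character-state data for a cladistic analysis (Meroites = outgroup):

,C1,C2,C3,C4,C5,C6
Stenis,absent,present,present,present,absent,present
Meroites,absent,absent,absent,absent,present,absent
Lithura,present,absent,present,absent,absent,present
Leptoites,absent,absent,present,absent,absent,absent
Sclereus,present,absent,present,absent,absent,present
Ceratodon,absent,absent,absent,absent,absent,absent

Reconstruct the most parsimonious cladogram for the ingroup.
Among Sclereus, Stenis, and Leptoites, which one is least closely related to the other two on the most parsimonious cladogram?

Leptoites

Character polarity is set by the outgroup: the derived state is whichever differs from the outgroup's state, so for C5 the derived state is 'absent', and for the remaining characters it is 'present'.
C1 (derived state 'present') is shared by Lithura and Sclereus — a synapomorphy uniting that clade.
C2: derived state 'present' in Stenis only — an autapomorphy, so it tells us nothing about relationships among taxa.
C3 (derived state 'present') is shared by Leptoites, Lithura, Sclereus, and Stenis — a synapomorphy uniting that clade.
C4 (derived state 'present') is unique to Stenis (autapomorphy; uninformative for grouping).
All ingroup taxa share the derived state 'absent' for C5; it defines the ingroup but does not resolve relationships within it.
C6 (derived state 'present') is shared by Lithura, Sclereus, and Stenis — a synapomorphy uniting that clade.
Most parsimonious ingroup topology: ((Leptoites,((Sclereus,Lithura),Stenis)),Ceratodon).
Sclereus and Stenis share a more recent common ancestor with each other than either does with Leptoites, so Leptoites is the least closely related of the three.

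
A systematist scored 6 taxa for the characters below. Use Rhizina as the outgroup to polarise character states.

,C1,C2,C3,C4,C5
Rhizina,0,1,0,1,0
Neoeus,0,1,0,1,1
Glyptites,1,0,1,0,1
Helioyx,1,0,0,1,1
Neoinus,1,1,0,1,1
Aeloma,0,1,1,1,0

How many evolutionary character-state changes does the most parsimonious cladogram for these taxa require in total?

Character polarity is set by the outgroup: the derived state is whichever differs from the outgroup's state, so for C2, C4 the derived state is '0', and for the remaining characters it is '1'.
C1: derived state '1' in Glyptites, Helioyx, and Neoinus only — synapomorphy for {Glyptites, Helioyx, Neoinus}.
Only Glyptites and Helioyx show the derived state '0' for C2, supporting them as a clade.
C3 groups Aeloma and Glyptites, which is incompatible with the clades supported by the remaining characters; treating it as convergent (homoplasy) costs fewer steps than any alternative tree.
C4: derived state '0' in Glyptites only — an autapomorphy, so it tells us nothing about relationships among taxa.
C5 (derived state '1') is shared by Glyptites, Helioyx, Neoeus, and Neoinus — a synapomorphy uniting that clade.
Most parsimonious ingroup topology: ((Neoeus,((Glyptites,Helioyx),Neoinus)),Aeloma).
Changes per character on this tree: C1: 1; C2: 1; C3: 2; C4: 1; C5: 1.
Total = 6.

6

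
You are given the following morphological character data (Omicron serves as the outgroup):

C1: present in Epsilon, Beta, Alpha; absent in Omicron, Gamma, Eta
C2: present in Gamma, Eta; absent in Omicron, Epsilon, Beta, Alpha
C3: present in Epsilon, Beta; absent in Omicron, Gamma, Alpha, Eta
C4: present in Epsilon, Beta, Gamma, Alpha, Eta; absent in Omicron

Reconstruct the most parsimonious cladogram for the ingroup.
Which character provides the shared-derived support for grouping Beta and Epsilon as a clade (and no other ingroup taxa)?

C3

The outgroup has state 'absent' for every character, so 'present' is the derived state throughout.
C1 (derived state 'present') is shared by Alpha, Beta, and Epsilon — a synapomorphy uniting that clade.
C2 (derived state 'present') is shared by Eta and Gamma — a synapomorphy uniting that clade.
Only Beta and Epsilon show the derived state 'present' for C3, supporting them as a clade.
C4 (derived state 'present') is shared by all ingroup taxa — unites the whole ingroup.
Most parsimonious ingroup topology: (((Epsilon,Beta),Alpha),(Gamma,Eta)).
The clade {Beta, Epsilon} is supported by C3: its derived state 'present' occurs in exactly those taxa and in no other taxon (including the outgroup).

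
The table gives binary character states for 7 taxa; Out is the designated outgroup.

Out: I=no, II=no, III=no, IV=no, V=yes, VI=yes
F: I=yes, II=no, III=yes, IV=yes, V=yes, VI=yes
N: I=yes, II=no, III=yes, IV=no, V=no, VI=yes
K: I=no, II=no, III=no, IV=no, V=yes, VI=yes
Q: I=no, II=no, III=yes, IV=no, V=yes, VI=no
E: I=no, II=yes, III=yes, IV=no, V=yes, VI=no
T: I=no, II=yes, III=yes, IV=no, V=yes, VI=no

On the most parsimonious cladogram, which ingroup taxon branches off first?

Character polarity is set by the outgroup: the derived state is whichever differs from the outgroup's state, so for V, VI the derived state is 'no', and for the remaining characters it is 'yes'.
I: derived state 'yes' in F and N only — synapomorphy for {F, N}.
II (derived state 'yes') is shared by E and T — a synapomorphy uniting that clade.
III (derived state 'yes') is shared by E, F, N, Q, and T — a synapomorphy uniting that clade.
IV (derived state 'yes') is unique to F (autapomorphy; uninformative for grouping).
V (derived state 'no') is unique to N (autapomorphy; uninformative for grouping).
VI: derived state 'no' in E, Q, and T only — synapomorphy for {E, Q, T}.
Most parsimonious ingroup topology: (((F,N),(Q,(E,T))),K).
K is sister to the clade containing all other ingroup taxa, so it is the earliest-diverging (most basal) ingroup lineage.

K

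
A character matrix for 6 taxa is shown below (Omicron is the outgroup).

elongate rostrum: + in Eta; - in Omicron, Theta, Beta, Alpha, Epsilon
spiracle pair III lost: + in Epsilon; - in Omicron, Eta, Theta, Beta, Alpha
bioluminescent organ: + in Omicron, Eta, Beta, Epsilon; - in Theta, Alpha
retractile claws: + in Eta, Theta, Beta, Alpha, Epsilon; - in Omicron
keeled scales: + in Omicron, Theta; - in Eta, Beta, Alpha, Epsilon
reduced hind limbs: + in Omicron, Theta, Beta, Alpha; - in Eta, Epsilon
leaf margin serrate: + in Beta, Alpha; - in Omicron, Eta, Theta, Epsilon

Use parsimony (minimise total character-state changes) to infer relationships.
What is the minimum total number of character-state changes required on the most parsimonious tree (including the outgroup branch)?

8

Character polarity is set by the outgroup: the derived state is whichever differs from the outgroup's state, so for bioluminescent organ, keeled scales, reduced hind limbs the derived state is '-', and for the remaining characters it is '+'.
elongate rostrum (derived state '+') is unique to Eta (autapomorphy; uninformative for grouping).
spiracle pair III lost: derived state '+' in Epsilon only — an autapomorphy, so it tells us nothing about relationships among taxa.
bioluminescent organ groups Alpha and Theta, which is incompatible with the clades supported by the remaining characters; treating it as convergent (homoplasy) costs fewer steps than any alternative tree.
All ingroup taxa share the derived state '+' for retractile claws; it defines the ingroup but does not resolve relationships within it.
keeled scales: derived state '-' in Alpha, Beta, Epsilon, and Eta only — synapomorphy for {Alpha, Beta, Epsilon, Eta}.
reduced hind limbs: derived state '-' in Epsilon and Eta only — synapomorphy for {Epsilon, Eta}.
leaf margin serrate (derived state '+') is shared by Alpha and Beta — a synapomorphy uniting that clade.
Most parsimonious ingroup topology: (((Eta,Epsilon),(Beta,Alpha)),Theta).
Changes per character on this tree: elongate rostrum: 1; spiracle pair III lost: 1; bioluminescent organ: 2; retractile claws: 1; keeled scales: 1; reduced hind limbs: 1; leaf margin serrate: 1.
Total = 8.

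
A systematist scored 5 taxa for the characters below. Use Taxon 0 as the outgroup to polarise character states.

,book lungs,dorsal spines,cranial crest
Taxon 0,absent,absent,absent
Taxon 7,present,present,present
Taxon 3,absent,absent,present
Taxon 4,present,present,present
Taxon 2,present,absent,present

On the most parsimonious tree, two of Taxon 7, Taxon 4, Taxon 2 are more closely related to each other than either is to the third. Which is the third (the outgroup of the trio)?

Taxon 2

The outgroup has state 'absent' for every character, so 'present' is the derived state throughout.
Only Taxon 2, Taxon 4, and Taxon 7 show the derived state 'present' for book lungs, supporting them as a clade.
dorsal spines (derived state 'present') is shared by Taxon 4 and Taxon 7 — a synapomorphy uniting that clade.
All ingroup taxa share the derived state 'present' for cranial crest; it defines the ingroup but does not resolve relationships within it.
Most parsimonious ingroup topology: (((Taxon 7,Taxon 4),Taxon 2),Taxon 3).
Taxon 7 and Taxon 4 share a more recent common ancestor with each other than either does with Taxon 2, so Taxon 2 is the least closely related of the three.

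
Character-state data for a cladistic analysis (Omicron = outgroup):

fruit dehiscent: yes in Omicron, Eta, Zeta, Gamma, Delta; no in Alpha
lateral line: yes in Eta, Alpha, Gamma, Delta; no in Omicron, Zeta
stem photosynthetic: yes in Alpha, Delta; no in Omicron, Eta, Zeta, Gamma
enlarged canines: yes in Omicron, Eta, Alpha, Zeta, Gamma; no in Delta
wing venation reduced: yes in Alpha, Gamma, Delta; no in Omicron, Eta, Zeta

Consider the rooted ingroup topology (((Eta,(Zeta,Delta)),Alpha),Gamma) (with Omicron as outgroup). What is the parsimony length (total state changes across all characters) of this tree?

9

Map each character onto (((Eta,(Zeta,Delta)),Alpha),Gamma) (rooted by Omicron) and count the minimum state changes it requires (Fitch parsimony):
fruit dehiscent: 1; lateral line: 2; stem photosynthetic: 2; enlarged canines: 1; wing venation reduced: 3.
Total tree length = 9.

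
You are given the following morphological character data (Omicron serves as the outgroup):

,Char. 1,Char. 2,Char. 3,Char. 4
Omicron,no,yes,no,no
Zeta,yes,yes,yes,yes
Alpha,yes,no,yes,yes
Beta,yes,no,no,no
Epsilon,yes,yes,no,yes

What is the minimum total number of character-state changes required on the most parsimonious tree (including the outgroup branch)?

Character polarity is set by the outgroup: the derived state is whichever differs from the outgroup's state, so for Char. 2 the derived state is 'no', and for the remaining characters it is 'yes'.
All ingroup taxa share the derived state 'yes' for Char. 1; it defines the ingroup but does not resolve relationships within it.
Char. 2 groups Alpha and Beta, which is incompatible with the clades supported by the remaining characters; treating it as convergent (homoplasy) costs fewer steps than any alternative tree.
Only Alpha and Zeta show the derived state 'yes' for Char. 3, supporting them as a clade.
Char. 4: derived state 'yes' in Alpha, Epsilon, and Zeta only — synapomorphy for {Alpha, Epsilon, Zeta}.
Most parsimonious ingroup topology: (((Zeta,Alpha),Epsilon),Beta).
Changes per character on this tree: Char. 1: 1; Char. 2: 2; Char. 3: 1; Char. 4: 1.
Total = 5.

5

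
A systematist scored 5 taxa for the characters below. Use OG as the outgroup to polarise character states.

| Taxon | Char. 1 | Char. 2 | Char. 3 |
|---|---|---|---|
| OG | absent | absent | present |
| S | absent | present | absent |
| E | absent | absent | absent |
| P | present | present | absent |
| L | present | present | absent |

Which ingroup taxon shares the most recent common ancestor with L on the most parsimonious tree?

Character polarity is set by the outgroup: the derived state is whichever differs from the outgroup's state, so for Char. 3 the derived state is 'absent', and for the remaining characters it is 'present'.
Char. 1 (derived state 'present') is shared by L and P — a synapomorphy uniting that clade.
Char. 2 (derived state 'present') is shared by L, P, and S — a synapomorphy uniting that clade.
All ingroup taxa share the derived state 'absent' for Char. 3; it defines the ingroup but does not resolve relationships within it.
Most parsimonious ingroup topology: ((S,(P,L)),E).
L and P form a cherry on this tree, so they are sister taxa.

P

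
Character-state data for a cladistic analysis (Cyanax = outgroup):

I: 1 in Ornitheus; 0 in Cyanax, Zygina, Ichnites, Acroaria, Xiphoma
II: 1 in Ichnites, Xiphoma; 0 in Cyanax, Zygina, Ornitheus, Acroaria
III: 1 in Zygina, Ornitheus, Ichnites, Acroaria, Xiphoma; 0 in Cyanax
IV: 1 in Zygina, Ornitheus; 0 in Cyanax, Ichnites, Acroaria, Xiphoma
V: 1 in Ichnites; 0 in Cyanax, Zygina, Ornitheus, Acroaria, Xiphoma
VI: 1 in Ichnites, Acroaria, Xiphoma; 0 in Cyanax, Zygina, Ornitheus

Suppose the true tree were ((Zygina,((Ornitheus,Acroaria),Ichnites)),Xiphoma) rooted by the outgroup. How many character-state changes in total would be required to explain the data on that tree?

10

Map each character onto ((Zygina,((Ornitheus,Acroaria),Ichnites)),Xiphoma) (rooted by Cyanax) and count the minimum state changes it requires (Fitch parsimony):
I: 1; II: 2; III: 1; IV: 2; V: 1; VI: 3.
Total tree length = 10.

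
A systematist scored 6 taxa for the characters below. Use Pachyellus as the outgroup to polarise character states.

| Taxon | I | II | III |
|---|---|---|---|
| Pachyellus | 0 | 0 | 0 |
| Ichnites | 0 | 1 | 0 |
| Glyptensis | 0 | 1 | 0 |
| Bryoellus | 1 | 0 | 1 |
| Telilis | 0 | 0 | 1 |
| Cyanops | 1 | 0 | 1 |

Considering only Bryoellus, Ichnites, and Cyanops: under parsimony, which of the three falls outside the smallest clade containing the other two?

The outgroup has state '0' for every character, so '1' is the derived state throughout.
Only Bryoellus and Cyanops show the derived state '1' for I, supporting them as a clade.
Only Glyptensis and Ichnites show the derived state '1' for II, supporting them as a clade.
III (derived state '1') is shared by Bryoellus, Cyanops, and Telilis — a synapomorphy uniting that clade.
Most parsimonious ingroup topology: ((Ichnites,Glyptensis),((Bryoellus,Cyanops),Telilis)).
Cyanops and Bryoellus share a more recent common ancestor with each other than either does with Ichnites, so Ichnites is the least closely related of the three.

Ichnites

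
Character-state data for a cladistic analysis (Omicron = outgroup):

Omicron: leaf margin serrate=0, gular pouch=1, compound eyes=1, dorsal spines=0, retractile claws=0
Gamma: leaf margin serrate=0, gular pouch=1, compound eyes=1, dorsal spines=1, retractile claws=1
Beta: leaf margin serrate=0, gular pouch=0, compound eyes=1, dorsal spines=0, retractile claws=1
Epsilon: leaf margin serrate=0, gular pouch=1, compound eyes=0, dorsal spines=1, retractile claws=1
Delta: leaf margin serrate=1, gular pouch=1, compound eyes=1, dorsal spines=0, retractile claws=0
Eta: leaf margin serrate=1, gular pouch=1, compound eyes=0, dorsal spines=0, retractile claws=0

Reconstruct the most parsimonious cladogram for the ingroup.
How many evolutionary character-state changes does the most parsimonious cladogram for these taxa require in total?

Character polarity is set by the outgroup: the derived state is whichever differs from the outgroup's state, so for gular pouch, compound eyes the derived state is '0', and for the remaining characters it is '1'.
leaf margin serrate: derived state '1' in Delta and Eta only — synapomorphy for {Delta, Eta}.
gular pouch (derived state '0') is unique to Beta (autapomorphy; uninformative for grouping).
compound eyes groups Epsilon and Eta, which is incompatible with the clades supported by the remaining characters; treating it as convergent (homoplasy) costs fewer steps than any alternative tree.
dorsal spines: derived state '1' in Epsilon and Gamma only — synapomorphy for {Epsilon, Gamma}.
Only Beta, Epsilon, and Gamma show the derived state '1' for retractile claws, supporting them as a clade.
Most parsimonious ingroup topology: (((Gamma,Epsilon),Beta),(Delta,Eta)).
Changes per character on this tree: leaf margin serrate: 1; gular pouch: 1; compound eyes: 2; dorsal spines: 1; retractile claws: 1.
Total = 6.

6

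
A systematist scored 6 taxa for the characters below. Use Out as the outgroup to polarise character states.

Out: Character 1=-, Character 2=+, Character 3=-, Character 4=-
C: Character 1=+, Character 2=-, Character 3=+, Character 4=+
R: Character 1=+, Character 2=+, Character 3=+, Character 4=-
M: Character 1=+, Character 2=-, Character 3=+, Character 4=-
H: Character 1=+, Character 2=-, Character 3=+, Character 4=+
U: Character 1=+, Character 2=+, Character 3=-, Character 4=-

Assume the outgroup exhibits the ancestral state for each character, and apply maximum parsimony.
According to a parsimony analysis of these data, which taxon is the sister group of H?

C

Character polarity is set by the outgroup: the derived state is whichever differs from the outgroup's state, so for Character 2 the derived state is '-', and for the remaining characters it is '+'.
Character 1 (derived state '+') is shared by all ingroup taxa — unites the whole ingroup.
Only C, H, and M show the derived state '-' for Character 2, supporting them as a clade.
Only C, H, M, and R show the derived state '+' for Character 3, supporting them as a clade.
Character 4: derived state '+' in C and H only — synapomorphy for {C, H}.
Most parsimonious ingroup topology: ((((C,H),M),R),U).
H and C form a cherry on this tree, so they are sister taxa.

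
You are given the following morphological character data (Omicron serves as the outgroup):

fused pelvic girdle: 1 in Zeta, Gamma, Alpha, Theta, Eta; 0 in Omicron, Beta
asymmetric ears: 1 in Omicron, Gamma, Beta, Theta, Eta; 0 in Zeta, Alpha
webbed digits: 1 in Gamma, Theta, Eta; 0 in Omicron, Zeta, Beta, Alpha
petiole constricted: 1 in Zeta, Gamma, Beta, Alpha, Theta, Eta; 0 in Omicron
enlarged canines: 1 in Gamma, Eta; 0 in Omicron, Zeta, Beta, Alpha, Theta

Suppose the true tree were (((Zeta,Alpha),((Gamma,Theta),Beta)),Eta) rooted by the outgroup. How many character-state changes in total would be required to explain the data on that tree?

Map each character onto (((Zeta,Alpha),((Gamma,Theta),Beta)),Eta) (rooted by Omicron) and count the minimum state changes it requires (Fitch parsimony):
fused pelvic girdle: 2; asymmetric ears: 1; webbed digits: 2; petiole constricted: 1; enlarged canines: 2.
Total tree length = 8.

8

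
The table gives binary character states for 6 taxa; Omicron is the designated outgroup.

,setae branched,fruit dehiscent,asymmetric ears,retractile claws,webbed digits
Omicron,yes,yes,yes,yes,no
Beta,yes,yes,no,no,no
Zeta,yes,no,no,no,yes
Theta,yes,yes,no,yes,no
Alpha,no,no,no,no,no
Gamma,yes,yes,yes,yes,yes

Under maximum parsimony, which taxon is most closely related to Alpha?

Character polarity is set by the outgroup: the derived state is whichever differs from the outgroup's state, so for setae branched, fruit dehiscent, asymmetric ears, retractile claws the derived state is 'no', and for the remaining characters it is 'yes'.
setae branched (derived state 'no') is unique to Alpha (autapomorphy; uninformative for grouping).
fruit dehiscent: derived state 'no' in Alpha and Zeta only — synapomorphy for {Alpha, Zeta}.
asymmetric ears (derived state 'no') is shared by Alpha, Beta, Theta, and Zeta — a synapomorphy uniting that clade.
Only Alpha, Beta, and Zeta show the derived state 'no' for retractile claws, supporting them as a clade.
webbed digits (state 'yes') occurs in Gamma and Zeta but conflicts with the nesting implied by the other characters — most parsimoniously interpreted as homoplasy.
Most parsimonious ingroup topology: (((Beta,(Zeta,Alpha)),Theta),Gamma).
Alpha and Zeta form a cherry on this tree, so they are sister taxa.

Zeta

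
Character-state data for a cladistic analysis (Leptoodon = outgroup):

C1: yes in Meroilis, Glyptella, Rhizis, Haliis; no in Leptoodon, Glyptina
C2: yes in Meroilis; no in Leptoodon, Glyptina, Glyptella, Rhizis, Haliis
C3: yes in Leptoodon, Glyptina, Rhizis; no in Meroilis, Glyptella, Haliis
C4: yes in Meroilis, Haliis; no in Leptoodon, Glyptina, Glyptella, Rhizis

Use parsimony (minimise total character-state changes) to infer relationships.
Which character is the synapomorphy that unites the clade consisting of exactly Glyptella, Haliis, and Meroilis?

C3

Character polarity is set by the outgroup: the derived state is whichever differs from the outgroup's state, so for C3 the derived state is 'no', and for the remaining characters it is 'yes'.
Only Glyptella, Haliis, Meroilis, and Rhizis show the derived state 'yes' for C1, supporting them as a clade.
C2: derived state 'yes' in Meroilis only — an autapomorphy, so it tells us nothing about relationships among taxa.
C3: derived state 'no' in Glyptella, Haliis, and Meroilis only — synapomorphy for {Glyptella, Haliis, Meroilis}.
Only Haliis and Meroilis show the derived state 'yes' for C4, supporting them as a clade.
Most parsimonious ingroup topology: (Glyptina,(((Meroilis,Haliis),Glyptella),Rhizis)).
The clade {Glyptella, Haliis, Meroilis} is supported by C3: its derived state 'no' occurs in exactly those taxa and in no other taxon (including the outgroup).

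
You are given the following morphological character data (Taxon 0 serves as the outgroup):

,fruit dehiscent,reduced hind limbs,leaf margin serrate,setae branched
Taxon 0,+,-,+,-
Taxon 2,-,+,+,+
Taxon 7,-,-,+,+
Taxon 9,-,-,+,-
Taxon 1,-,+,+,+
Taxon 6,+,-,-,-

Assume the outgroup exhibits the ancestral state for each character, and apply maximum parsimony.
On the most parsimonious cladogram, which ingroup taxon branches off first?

Character polarity is set by the outgroup: the derived state is whichever differs from the outgroup's state, so for fruit dehiscent, leaf margin serrate the derived state is '-', and for the remaining characters it is '+'.
fruit dehiscent (derived state '-') is shared by Taxon 1, Taxon 2, Taxon 7, and Taxon 9 — a synapomorphy uniting that clade.
reduced hind limbs: derived state '+' in Taxon 1 and Taxon 2 only — synapomorphy for {Taxon 1, Taxon 2}.
leaf margin serrate: derived state '-' in Taxon 6 only — an autapomorphy, so it tells us nothing about relationships among taxa.
Only Taxon 1, Taxon 2, and Taxon 7 show the derived state '+' for setae branched, supporting them as a clade.
Most parsimonious ingroup topology: ((((Taxon 2,Taxon 1),Taxon 7),Taxon 9),Taxon 6).
Taxon 6 is sister to the clade containing all other ingroup taxa, so it is the earliest-diverging (most basal) ingroup lineage.

Taxon 6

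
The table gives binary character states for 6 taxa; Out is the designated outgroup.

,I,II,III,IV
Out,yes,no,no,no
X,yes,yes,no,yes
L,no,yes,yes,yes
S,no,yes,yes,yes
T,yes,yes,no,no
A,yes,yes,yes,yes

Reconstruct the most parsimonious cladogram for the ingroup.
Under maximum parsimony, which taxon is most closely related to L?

S

Character polarity is set by the outgroup: the derived state is whichever differs from the outgroup's state, so for I the derived state is 'no', and for the remaining characters it is 'yes'.
I: derived state 'no' in L and S only — synapomorphy for {L, S}.
II (derived state 'yes') is shared by all ingroup taxa — unites the whole ingroup.
III: derived state 'yes' in A, L, and S only — synapomorphy for {A, L, S}.
Only A, L, S, and X show the derived state 'yes' for IV, supporting them as a clade.
Most parsimonious ingroup topology: ((X,((L,S),A)),T).
L and S form a cherry on this tree, so they are sister taxa.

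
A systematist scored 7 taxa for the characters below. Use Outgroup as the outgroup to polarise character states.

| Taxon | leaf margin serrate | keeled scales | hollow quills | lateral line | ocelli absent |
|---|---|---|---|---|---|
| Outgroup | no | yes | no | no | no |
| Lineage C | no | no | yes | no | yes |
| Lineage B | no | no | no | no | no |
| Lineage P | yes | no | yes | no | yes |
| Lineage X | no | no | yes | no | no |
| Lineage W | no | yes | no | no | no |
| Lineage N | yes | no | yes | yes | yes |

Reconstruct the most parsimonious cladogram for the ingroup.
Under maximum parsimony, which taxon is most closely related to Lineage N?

Character polarity is set by the outgroup: the derived state is whichever differs from the outgroup's state, so for keeled scales the derived state is 'no', and for the remaining characters it is 'yes'.
leaf margin serrate (derived state 'yes') is shared by Lineage N and Lineage P — a synapomorphy uniting that clade.
Only Lineage B, Lineage C, Lineage N, Lineage P, and Lineage X show the derived state 'no' for keeled scales, supporting them as a clade.
Only Lineage C, Lineage N, Lineage P, and Lineage X show the derived state 'yes' for hollow quills, supporting them as a clade.
lateral line: derived state 'yes' in Lineage N only — an autapomorphy, so it tells us nothing about relationships among taxa.
ocelli absent: derived state 'yes' in Lineage C, Lineage N, and Lineage P only — synapomorphy for {Lineage C, Lineage N, Lineage P}.
Most parsimonious ingroup topology: ((((Lineage C,(Lineage P,Lineage N)),Lineage X),Lineage B),Lineage W).
Lineage N and Lineage P form a cherry on this tree, so they are sister taxa.

Lineage P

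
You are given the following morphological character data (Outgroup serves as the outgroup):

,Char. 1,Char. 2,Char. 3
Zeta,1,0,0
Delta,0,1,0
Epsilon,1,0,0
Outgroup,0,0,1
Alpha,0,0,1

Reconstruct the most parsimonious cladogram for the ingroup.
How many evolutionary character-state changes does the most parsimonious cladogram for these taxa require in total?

3

Character polarity is set by the outgroup: the derived state is whichever differs from the outgroup's state, so for Char. 3 the derived state is '0', and for the remaining characters it is '1'.
Only Epsilon and Zeta show the derived state '1' for Char. 1, supporting them as a clade.
Char. 2 (derived state '1') is unique to Delta (autapomorphy; uninformative for grouping).
Char. 3 (derived state '0') is shared by Delta, Epsilon, and Zeta — a synapomorphy uniting that clade.
Most parsimonious ingroup topology: ((Delta,(Zeta,Epsilon)),Alpha).
Changes per character on this tree: Char. 1: 1; Char. 2: 1; Char. 3: 1.
Total = 3.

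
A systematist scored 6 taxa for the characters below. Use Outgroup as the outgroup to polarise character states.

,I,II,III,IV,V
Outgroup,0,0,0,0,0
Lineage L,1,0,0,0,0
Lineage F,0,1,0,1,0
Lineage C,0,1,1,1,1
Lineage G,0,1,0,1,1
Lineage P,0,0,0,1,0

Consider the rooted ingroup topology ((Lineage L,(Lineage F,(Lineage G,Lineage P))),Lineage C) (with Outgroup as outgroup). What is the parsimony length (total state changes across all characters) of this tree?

9

Map each character onto ((Lineage L,(Lineage F,(Lineage G,Lineage P))),Lineage C) (rooted by Outgroup) and count the minimum state changes it requires (Fitch parsimony):
I: 1; II: 3; III: 1; IV: 2; V: 2.
Total tree length = 9.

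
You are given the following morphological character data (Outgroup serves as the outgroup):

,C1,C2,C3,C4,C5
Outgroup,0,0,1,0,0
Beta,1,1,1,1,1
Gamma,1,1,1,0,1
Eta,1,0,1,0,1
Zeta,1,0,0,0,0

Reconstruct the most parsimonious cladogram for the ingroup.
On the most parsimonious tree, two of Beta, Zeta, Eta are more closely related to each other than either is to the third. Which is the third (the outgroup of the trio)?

Character polarity is set by the outgroup: the derived state is whichever differs from the outgroup's state, so for C3 the derived state is '0', and for the remaining characters it is '1'.
All ingroup taxa share the derived state '1' for C1; it defines the ingroup but does not resolve relationships within it.
C2 (derived state '1') is shared by Beta and Gamma — a synapomorphy uniting that clade.
C3: derived state '0' in Zeta only — an autapomorphy, so it tells us nothing about relationships among taxa.
C4 (derived state '1') is unique to Beta (autapomorphy; uninformative for grouping).
C5: derived state '1' in Beta, Eta, and Gamma only — synapomorphy for {Beta, Eta, Gamma}.
Most parsimonious ingroup topology: (((Beta,Gamma),Eta),Zeta).
Eta and Beta share a more recent common ancestor with each other than either does with Zeta, so Zeta is the least closely related of the three.

Zeta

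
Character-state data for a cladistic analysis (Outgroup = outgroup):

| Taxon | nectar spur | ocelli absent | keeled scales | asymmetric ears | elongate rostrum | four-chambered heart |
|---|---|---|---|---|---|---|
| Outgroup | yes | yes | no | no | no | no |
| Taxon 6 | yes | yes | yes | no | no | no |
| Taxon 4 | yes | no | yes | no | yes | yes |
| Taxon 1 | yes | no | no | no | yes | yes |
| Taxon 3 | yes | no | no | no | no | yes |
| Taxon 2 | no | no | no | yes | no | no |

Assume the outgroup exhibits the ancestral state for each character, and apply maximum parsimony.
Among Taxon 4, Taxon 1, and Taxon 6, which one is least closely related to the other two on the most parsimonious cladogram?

Character polarity is set by the outgroup: the derived state is whichever differs from the outgroup's state, so for nectar spur, ocelli absent the derived state is 'no', and for the remaining characters it is 'yes'.
nectar spur: derived state 'no' in Taxon 2 only — an autapomorphy, so it tells us nothing about relationships among taxa.
ocelli absent (derived state 'no') is shared by Taxon 1, Taxon 2, Taxon 3, and Taxon 4 — a synapomorphy uniting that clade.
keeled scales groups Taxon 4 and Taxon 6, which is incompatible with the clades supported by the remaining characters; treating it as convergent (homoplasy) costs fewer steps than any alternative tree.
asymmetric ears (derived state 'yes') is unique to Taxon 2 (autapomorphy; uninformative for grouping).
elongate rostrum (derived state 'yes') is shared by Taxon 1 and Taxon 4 — a synapomorphy uniting that clade.
four-chambered heart (derived state 'yes') is shared by Taxon 1, Taxon 3, and Taxon 4 — a synapomorphy uniting that clade.
Most parsimonious ingroup topology: (Taxon 6,(((Taxon 4,Taxon 1),Taxon 3),Taxon 2)).
Taxon 4 and Taxon 1 share a more recent common ancestor with each other than either does with Taxon 6, so Taxon 6 is the least closely related of the three.

Taxon 6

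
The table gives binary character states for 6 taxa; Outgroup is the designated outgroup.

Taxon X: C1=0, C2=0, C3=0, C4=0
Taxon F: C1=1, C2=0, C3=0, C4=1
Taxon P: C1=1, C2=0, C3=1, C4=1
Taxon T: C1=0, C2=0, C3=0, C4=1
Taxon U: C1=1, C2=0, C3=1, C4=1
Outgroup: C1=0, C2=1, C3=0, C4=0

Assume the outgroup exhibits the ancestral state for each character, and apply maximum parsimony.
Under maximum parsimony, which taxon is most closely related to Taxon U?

Taxon P

Character polarity is set by the outgroup: the derived state is whichever differs from the outgroup's state, so for C2 the derived state is '0', and for the remaining characters it is '1'.
C1: derived state '1' in Taxon F, Taxon P, and Taxon U only — synapomorphy for {Taxon F, Taxon P, Taxon U}.
All ingroup taxa share the derived state '0' for C2; it defines the ingroup but does not resolve relationships within it.
Only Taxon P and Taxon U show the derived state '1' for C3, supporting them as a clade.
Only Taxon F, Taxon P, Taxon T, and Taxon U show the derived state '1' for C4, supporting them as a clade.
Most parsimonious ingroup topology: ((((Taxon P,Taxon U),Taxon F),Taxon T),Taxon X).
Taxon U and Taxon P form a cherry on this tree, so they are sister taxa.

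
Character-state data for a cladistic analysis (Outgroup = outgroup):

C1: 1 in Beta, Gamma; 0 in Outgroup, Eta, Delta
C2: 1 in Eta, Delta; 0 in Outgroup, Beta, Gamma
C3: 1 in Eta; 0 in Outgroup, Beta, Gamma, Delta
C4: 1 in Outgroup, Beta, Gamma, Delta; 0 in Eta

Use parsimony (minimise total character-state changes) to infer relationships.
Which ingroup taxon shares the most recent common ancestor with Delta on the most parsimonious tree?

Eta

Character polarity is set by the outgroup: the derived state is whichever differs from the outgroup's state, so for C4 the derived state is '0', and for the remaining characters it is '1'.
C1: derived state '1' in Beta and Gamma only — synapomorphy for {Beta, Gamma}.
C2 (derived state '1') is shared by Delta and Eta — a synapomorphy uniting that clade.
C3: derived state '1' in Eta only — an autapomorphy, so it tells us nothing about relationships among taxa.
C4 (derived state '0') is unique to Eta (autapomorphy; uninformative for grouping).
Most parsimonious ingroup topology: ((Beta,Gamma),(Eta,Delta)).
Delta and Eta form a cherry on this tree, so they are sister taxa.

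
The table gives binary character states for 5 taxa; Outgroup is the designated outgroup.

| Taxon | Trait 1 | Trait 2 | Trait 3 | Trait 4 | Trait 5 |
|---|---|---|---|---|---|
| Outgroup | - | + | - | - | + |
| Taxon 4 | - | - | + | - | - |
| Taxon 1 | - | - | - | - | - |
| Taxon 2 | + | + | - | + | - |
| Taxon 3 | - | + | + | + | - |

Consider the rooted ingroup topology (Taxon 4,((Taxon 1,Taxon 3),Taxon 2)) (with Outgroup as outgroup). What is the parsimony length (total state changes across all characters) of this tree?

8

Map each character onto (Taxon 4,((Taxon 1,Taxon 3),Taxon 2)) (rooted by Outgroup) and count the minimum state changes it requires (Fitch parsimony):
Trait 1: 1; Trait 2: 2; Trait 3: 2; Trait 4: 2; Trait 5: 1.
Total tree length = 8.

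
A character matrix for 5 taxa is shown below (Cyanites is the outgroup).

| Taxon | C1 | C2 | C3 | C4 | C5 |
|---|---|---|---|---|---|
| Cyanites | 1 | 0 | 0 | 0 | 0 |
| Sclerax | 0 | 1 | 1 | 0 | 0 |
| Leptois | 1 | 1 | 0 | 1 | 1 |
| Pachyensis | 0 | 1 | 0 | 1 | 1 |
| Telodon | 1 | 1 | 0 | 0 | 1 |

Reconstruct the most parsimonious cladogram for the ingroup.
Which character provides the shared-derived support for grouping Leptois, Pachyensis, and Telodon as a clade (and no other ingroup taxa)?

C5

Character polarity is set by the outgroup: the derived state is whichever differs from the outgroup's state, so for C1 the derived state is '0', and for the remaining characters it is '1'.
C1 (state '0') occurs in Pachyensis and Sclerax but conflicts with the nesting implied by the other characters — most parsimoniously interpreted as homoplasy.
All ingroup taxa share the derived state '1' for C2; it defines the ingroup but does not resolve relationships within it.
C3 (derived state '1') is unique to Sclerax (autapomorphy; uninformative for grouping).
Only Leptois and Pachyensis show the derived state '1' for C4, supporting them as a clade.
Only Leptois, Pachyensis, and Telodon show the derived state '1' for C5, supporting them as a clade.
Most parsimonious ingroup topology: (Sclerax,((Leptois,Pachyensis),Telodon)).
The clade {Leptois, Pachyensis, Telodon} is supported by C5: its derived state '1' occurs in exactly those taxa and in no other taxon (including the outgroup).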